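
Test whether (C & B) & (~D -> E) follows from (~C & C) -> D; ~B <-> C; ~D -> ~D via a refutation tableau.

No

Initial set: {((~C & C) -> D); (~B <-> C); (~D -> ~D); ~((C & B) & (~D -> E))}.
((~C & C) -> D): β-rule — branch into ~(~C & C)  //  D.
  branch 1 (add ~(~C & C)):
    (~B <-> C): β-rule — branch into ~B, C  //  ~~B, ~C.
      branch 1.1 (add ~B, C):
        (~D -> ~D): β-rule — branch into ~~D  //  ~D.
          branch 1.1.1 (add ~~D):
            ~((C & B) & (~D -> E)): β-rule — branch into ~(C & B)  //  ~(~D -> E).
              branch 1.1.1.1 (add ~(C & B)):
                ~(~C & C): β-rule — branch into ~~C  //  ~C.
                  branch 1.1.1.1.1 (add ~~C):
                    ~(C & B): β-rule — branch into ~C  //  ~B.
                      branch 1.1.1.1.1.1 (add ~C):
                        × closes — contains both C and ~C.
                      branch 1.1.1.1.1.2 (add ~B):
                        ○ open, literals {B=0, C=1, D=1}.
                  branch 1.1.1.1.2 (add ~C):
                    × closes — contains both C and ~C.
              branch 1.1.1.2 (add ~(~D -> E)):
                ~(~D -> E): α-rule — add ~D, ~E.
                × closes — contains both D and ~D.
          branch 1.1.2 (add ~D):
            ~((C & B) & (~D -> E)): β-rule — branch into ~(C & B)  //  ~(~D -> E).
              branch 1.1.2.1 (add ~(C & B)):
                ~(~C & C): β-rule — branch into ~~C  //  ~C.
                  branch 1.1.2.1.1 (add ~~C):
                    ~(C & B): β-rule — branch into ~C  //  ~B.
                      branch 1.1.2.1.1.1 (add ~C):
                        × closes — contains both C and ~C.
                      branch 1.1.2.1.1.2 (add ~B):
                        ○ open, literals {B=0, C=1, D=0}.
                  branch 1.1.2.1.2 (add ~C):
                    × closes — contains both C and ~C.
              branch 1.1.2.2 (add ~(~D -> E)):
                ~(~D -> E): α-rule — add ~D, ~E.
                ~(~C & C): β-rule — branch into ~~C  //  ~C.
                  branch 1.1.2.2.1 (add ~~C):
                    ○ open, literals {B=0, C=1, D=0, E=0}.
                  branch 1.1.2.2.2 (add ~C):
                    × closes — contains both C and ~C.
      branch 1.2 (add ~~B, ~C):
        (~D -> ~D): β-rule — branch into ~~D  //  ~D.
          branch 1.2.1 (add ~~D):
            ~((C & B) & (~D -> E)): β-rule — branch into ~(C & B)  //  ~(~D -> E).
              branch 1.2.1.1 (add ~(C & B)):
                ~(~C & C): β-rule — branch into ~~C  //  ~C.
                  branch 1.2.1.1.1 (add ~~C):
                    × closes — contains both C and ~C.
                  branch 1.2.1.1.2 (add ~C):
                    ~(C & B): β-rule — branch into ~C  //  ~B.
                      branch 1.2.1.1.2.1 (add ~C):
                        ○ open, literals {B=1, C=0, D=1}.
                      branch 1.2.1.1.2.2 (add ~B):
                        × closes — contains both B and ~B.
              branch 1.2.1.2 (add ~(~D -> E)):
                ~(~D -> E): α-rule — add ~D, ~E.
                × closes — contains both D and ~D.
          branch 1.2.2 (add ~D):
            ~((C & B) & (~D -> E)): β-rule — branch into ~(C & B)  //  ~(~D -> E).
              branch 1.2.2.1 (add ~(C & B)):
                ~(~C & C): β-rule — branch into ~~C  //  ~C.
                  branch 1.2.2.1.1 (add ~~C):
                    × closes — contains both C and ~C.
                  branch 1.2.2.1.2 (add ~C):
                    ~(C & B): β-rule — branch into ~C  //  ~B.
                      branch 1.2.2.1.2.1 (add ~C):
                        ○ open, literals {B=1, C=0, D=0}.
                      branch 1.2.2.1.2.2 (add ~B):
                        × closes — contains both B and ~B.
              branch 1.2.2.2 (add ~(~D -> E)):
                ~(~D -> E): α-rule — add ~D, ~E.
                ~(~C & C): β-rule — branch into ~~C  //  ~C.
                  branch 1.2.2.2.1 (add ~~C):
                    × closes — contains both C and ~C.
                  branch 1.2.2.2.2 (add ~C):
                    ○ open, literals {B=1, C=0, D=0, E=0}.
  branch 2 (add D):
    (~B <-> C): β-rule — branch into ~B, C  //  ~~B, ~C.
      branch 2.1 (add ~B, C):
        (~D -> ~D): β-rule — branch into ~~D  //  ~D.
          branch 2.1.1 (add ~~D):
            ~((C & B) & (~D -> E)): β-rule — branch into ~(C & B)  //  ~(~D -> E).
              branch 2.1.1.1 (add ~(C & B)):
                ~(C & B): β-rule — branch into ~C  //  ~B.
                  branch 2.1.1.1.1 (add ~C):
                    × closes — contains both C and ~C.
                  branch 2.1.1.1.2 (add ~B):
                    ○ open, literals {B=0, C=1, D=1}.
              branch 2.1.1.2 (add ~(~D -> E)):
                ~(~D -> E): α-rule — add ~D, ~E.
                × closes — contains both D and ~D.
          branch 2.1.2 (add ~D):
            × closes — contains both D and ~D.
      branch 2.2 (add ~~B, ~C):
        (~D -> ~D): β-rule — branch into ~~D  //  ~D.
          branch 2.2.1 (add ~~D):
            ~((C & B) & (~D -> E)): β-rule — branch into ~(C & B)  //  ~(~D -> E).
              branch 2.2.1.1 (add ~(C & B)):
                ~(C & B): β-rule — branch into ~C  //  ~B.
                  branch 2.2.1.1.1 (add ~C):
                    ○ open, literals {B=1, C=0, D=1}.
                  branch 2.2.1.1.2 (add ~B):
                    × closes — contains both B and ~B.
              branch 2.2.1.2 (add ~(~D -> E)):
                ~(~D -> E): α-rule — add ~D, ~E.
                × closes — contains both D and ~D.
          branch 2.2.2 (add ~D):
            × closes — contains both D and ~D.
18 branches closed, 8 open.
An open branch gives a countermodel: B=0, C=1, D=1 (unmentioned atoms arbitrary); the premises hold there but the conclusion fails.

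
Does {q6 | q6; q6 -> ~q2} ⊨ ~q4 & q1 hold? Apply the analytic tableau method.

Initial set: {(q6 | q6); (q6 -> ~q2); ~(~q4 & q1)}.
(q6 | q6): β-rule — branch into q6  //  q6.
  branch 1 (add q6):
    (q6 -> ~q2): β-rule — branch into ~q6  //  ~q2.
      branch 1.1 (add ~q6):
        × closes — contains both q6 and ~q6.
      branch 1.2 (add ~q2):
        ~(~q4 & q1): β-rule — branch into ~~q4  //  ~q1.
          branch 1.2.1 (add ~~q4):
            ○ open, literals {q2=false, q4=true, q6=true}.
          branch 1.2.2 (add ~q1):
            ○ open, literals {q1=false, q2=false, q6=true}.
  branch 2 (add q6):
    (q6 -> ~q2): β-rule — branch into ~q6  //  ~q2.
      branch 2.1 (add ~q6):
        × closes — contains both q6 and ~q6.
      branch 2.2 (add ~q2):
        ~(~q4 & q1): β-rule — branch into ~~q4  //  ~q1.
          branch 2.2.1 (add ~~q4):
            ○ open, literals {q2=false, q4=true, q6=true}.
          branch 2.2.2 (add ~q1):
            ○ open, literals {q1=false, q2=false, q6=true}.
2 branches closed, 4 open.
An open branch gives a countermodel: q2=false, q4=true, q6=true (unmentioned atoms arbitrary); the premises hold there but the conclusion fails.

No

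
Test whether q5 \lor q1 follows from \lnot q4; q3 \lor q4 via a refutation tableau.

Initial set: {\lnot q4; (q3 \lor q4); \lnot (q5 \lor q1)}.
\lnot (q5 \lor q1): α-rule — add \lnot q5, \lnot q1.
(q3 \lor q4): β-rule — branch into q3  //  q4.
  branch 1 (add q3):
    ○ open, literals {q1=false, q3=true, q4=false, q5=false}.
  branch 2 (add q4):
    × closes — contains both q4 and \lnot q4.
1 branch closed, 1 open.
An open branch gives a countermodel: q1=false, q3=true, q4=false, q5=false (unmentioned atoms arbitrary); the premises hold there but the conclusion fails.

No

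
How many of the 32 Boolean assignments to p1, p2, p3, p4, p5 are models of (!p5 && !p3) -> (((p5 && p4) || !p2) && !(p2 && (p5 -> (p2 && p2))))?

28

Initial set: {((!p5 && !p3) -> (((p5 && p4) || !p2) && !(p2 && (p5 -> (p2 && p2)))))}.
((!p5 && !p3) -> (((p5 && p4) || !p2) && !(p2 && (p5 -> (p2 && p2))))): β-rule — branch into !(!p5 && !p3)  //  (((p5 && p4) || !p2) && !(p2 && (p5 -> (p2 && p2)))).
  branch 1 (add !(!p5 && !p3)):
    !(!p5 && !p3): β-rule — branch into !!p5  //  !!p3.
      branch 1.1 (add !!p5):
        ○ open, literals {p5=T}.
      branch 1.2 (add !!p3):
        ○ open, literals {p3=T}.
  branch 2 (add (((p5 && p4) || !p2) && !(p2 && (p5 -> (p2 && p2))))):
    (((p5 && p4) || !p2) && !(p2 && (p5 -> (p2 && p2)))): α-rule — add ((p5 && p4) || !p2), !(p2 && (p5 -> (p2 && p2))).
    ((p5 && p4) || !p2): β-rule — branch into (p5 && p4)  //  !p2.
      branch 2.1 (add (p5 && p4)):
        (p5 && p4): α-rule — add p5, p4.
        !(p2 && (p5 -> (p2 && p2))): β-rule — branch into !p2  //  !(p5 -> (p2 && p2)).
          branch 2.1.1 (add !p2):
            ○ open, literals {p2=F, p4=T, p5=T}.
          branch 2.1.2 (add !(p5 -> (p2 && p2))):
            !(p5 -> (p2 && p2)): α-rule — add p5, !(p2 && p2).
            !(p2 && p2): β-rule — branch into !p2  //  !p2.
              branch 2.1.2.1 (add !p2):
                ○ open, literals {p2=F, p4=T, p5=T}.
              branch 2.1.2.2 (add !p2):
                ○ open, literals {p2=F, p4=T, p5=T}.
      branch 2.2 (add !p2):
        !(p2 && (p5 -> (p2 && p2))): β-rule — branch into !p2  //  !(p5 -> (p2 && p2)).
          branch 2.2.1 (add !p2):
            ○ open, literals {p2=F}.
          branch 2.2.2 (add !(p5 -> (p2 && p2))):
            !(p5 -> (p2 && p2)): α-rule — add p5, !(p2 && p2).
            !(p2 && p2): β-rule — branch into !p2  //  !p2.
              branch 2.2.2.1 (add !p2):
                ○ open, literals {p2=F, p5=T}.
              branch 2.2.2.2 (add !p2):
                ○ open, literals {p2=F, p5=T}.
0 branches closed, 8 open.
Each open branch fixes some atoms; the unmentioned ones are free. Counting distinct full assignments: branch {p5=T} (p1, p2, p3, p4) contributes 16 new; branch {p3=T} (p1, p2, p4, p5) contributes 8 new; branch {p2=F, p4=T, p5=T} (p1, p3) contributes 0 new; branch {p2=F, p4=T, p5=T} (p1, p3) contributes 0 new; branch {p2=F, p4=T, p5=T} (p1, p3) contributes 0 new; branch {p2=F} (p1, p3, p4, p5) contributes 4 new; branch {p2=F, p5=T} (p1, p3, p4) contributes 0 new; branch {p2=F, p5=T} (p1, p3, p4) contributes 0 new. Total: 28.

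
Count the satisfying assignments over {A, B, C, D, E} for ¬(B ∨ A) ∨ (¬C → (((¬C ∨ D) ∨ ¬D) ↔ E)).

26

Initial set: {(¬(B ∨ A) ∨ (¬C → (((¬C ∨ D) ∨ ¬D) ↔ E)))}.
(¬(B ∨ A) ∨ (¬C → (((¬C ∨ D) ∨ ¬D) ↔ E))): β-rule — branch into ¬(B ∨ A)  //  (¬C → (((¬C ∨ D) ∨ ¬D) ↔ E)).
  branch 1 (add ¬(B ∨ A)):
    ¬(B ∨ A): α-rule — add ¬B, ¬A.
    ○ open, literals {A=F, B=F}.
  branch 2 (add (¬C → (((¬C ∨ D) ∨ ¬D) ↔ E))):
    (¬C → (((¬C ∨ D) ∨ ¬D) ↔ E)): β-rule — branch into ¬¬C  //  (((¬C ∨ D) ∨ ¬D) ↔ E).
      branch 2.1 (add ¬¬C):
        ○ open, literals {C=T}.
      branch 2.2 (add (((¬C ∨ D) ∨ ¬D) ↔ E)):
        (((¬C ∨ D) ∨ ¬D) ↔ E): β-rule — branch into ((¬C ∨ D) ∨ ¬D), E  //  ¬((¬C ∨ D) ∨ ¬D), ¬E.
          branch 2.2.1 (add ((¬C ∨ D) ∨ ¬D), E):
            ((¬C ∨ D) ∨ ¬D): β-rule — branch into (¬C ∨ D)  //  ¬D.
              branch 2.2.1.1 (add (¬C ∨ D)):
                (¬C ∨ D): β-rule — branch into ¬C  //  D.
                  branch 2.2.1.1.1 (add ¬C):
                    ○ open, literals {C=F, E=T}.
                  branch 2.2.1.1.2 (add D):
                    ○ open, literals {D=T, E=T}.
              branch 2.2.1.2 (add ¬D):
                ○ open, literals {D=F, E=T}.
          branch 2.2.2 (add ¬((¬C ∨ D) ∨ ¬D), ¬E):
            ¬((¬C ∨ D) ∨ ¬D): α-rule — add ¬(¬C ∨ D), ¬¬D.
            ¬(¬C ∨ D): α-rule — add ¬¬C, ¬D.
            × closes — contains both D and ¬D.
1 branch closed, 5 open.
Each open branch fixes some atoms; the unmentioned ones are free. Counting distinct full assignments: branch {A=F, B=F} (C, D, E) contributes 8 new; branch {C=T} (A, B, D, E) contributes 12 new; branch {C=F, E=T} (A, B, D) contributes 6 new; branch {D=T, E=T} (A, B, C) contributes 0 new; branch {D=F, E=T} (A, B, C) contributes 0 new. Total: 26.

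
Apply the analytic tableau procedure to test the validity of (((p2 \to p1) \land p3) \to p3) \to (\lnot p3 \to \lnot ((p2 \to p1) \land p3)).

Valid

Assume the negation and expand:
Initial set: {\lnot ((((p2 \to p1) \land p3) \to p3) \to (\lnot p3 \to \lnot ((p2 \to p1) \land p3)))}.
\lnot ((((p2 \to p1) \land p3) \to p3) \to (\lnot p3 \to \lnot ((p2 \to p1) \land p3))): α-rule — add (((p2 \to p1) \land p3) \to p3), \lnot (\lnot p3 \to \lnot ((p2 \to p1) \land p3)).
\lnot (\lnot p3 \to \lnot ((p2 \to p1) \land p3)): α-rule — add \lnot p3, \lnot \lnot ((p2 \to p1) \land p3).
\lnot \lnot ((p2 \to p1) \land p3): α-rule — add (p2 \to p1), p3.
× closes — contains both p3 and \lnot p3.
All 1 branch closes.
Every branch closed, so the negation is unsatisfiable and the formula is valid.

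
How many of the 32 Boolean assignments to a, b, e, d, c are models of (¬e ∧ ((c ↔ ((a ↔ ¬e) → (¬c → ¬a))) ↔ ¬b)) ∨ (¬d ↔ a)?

Initial set: {T ((¬e ∧ ((c ↔ ((a ↔ ¬e) → (¬c → ¬a))) ↔ ¬b)) ∨ (¬d ↔ a))}.
T ((¬e ∧ ((c ↔ ((a ↔ ¬e) → (¬c → ¬a))) ↔ ¬b)) ∨ (¬d ↔ a)): β-rule — branch into T (¬e ∧ ((c ↔ ((a ↔ ¬e) → (¬c → ¬a))) ↔ ¬b))  //  T (¬d ↔ a).
  branch 1 (add T (¬e ∧ ((c ↔ ((a ↔ ¬e) → (¬c → ¬a))) ↔ ¬b))):
    T (¬e ∧ ((c ↔ ((a ↔ ¬e) → (¬c → ¬a))) ↔ ¬b)): α-rule — add T ¬e, T ((c ↔ ((a ↔ ¬e) → (¬c → ¬a))) ↔ ¬b).
    T ((c ↔ ((a ↔ ¬e) → (¬c → ¬a))) ↔ ¬b): β-rule — branch into T (c ↔ ((a ↔ ¬e) → (¬c → ¬a))), T ¬b  //  F (c ↔ ((a ↔ ¬e) → (¬c → ¬a))), F ¬b.
      branch 1.1 (add T (c ↔ ((a ↔ ¬e) → (¬c → ¬a))), T ¬b):
        T (c ↔ ((a ↔ ¬e) → (¬c → ¬a))): β-rule — branch into T c, T ((a ↔ ¬e) → (¬c → ¬a))  //  F c, F ((a ↔ ¬e) → (¬c → ¬a)).
          branch 1.1.1 (add T c, T ((a ↔ ¬e) → (¬c → ¬a))):
            T ((a ↔ ¬e) → (¬c → ¬a)): β-rule — branch into F (a ↔ ¬e)  //  T (¬c → ¬a).
              branch 1.1.1.1 (add F (a ↔ ¬e)):
                F (a ↔ ¬e): β-rule — branch into T a, F ¬e  //  F a, T ¬e.
                  branch 1.1.1.1.1 (add T a, F ¬e):
                    × closes — contains both e and ¬e.
                  branch 1.1.1.1.2 (add F a, T ¬e):
                    ○ open, literals {a=false, b=false, c=true, e=false}.
              branch 1.1.1.2 (add T (¬c → ¬a)):
                T (¬c → ¬a): β-rule — branch into F ¬c  //  T ¬a.
                  branch 1.1.1.2.1 (add F ¬c):
                    ○ open, literals {b=false, c=true, e=false}.
                  branch 1.1.1.2.2 (add T ¬a):
                    ○ open, literals {a=false, b=false, c=true, e=false}.
          branch 1.1.2 (add F c, F ((a ↔ ¬e) → (¬c → ¬a))):
            F ((a ↔ ¬e) → (¬c → ¬a)): α-rule — add T (a ↔ ¬e), F (¬c → ¬a).
            F (¬c → ¬a): α-rule — add T ¬c, F ¬a.
            T (a ↔ ¬e): β-rule — branch into T a, T ¬e  //  F a, F ¬e.
              branch 1.1.2.1 (add T a, T ¬e):
                ○ open, literals {a=true, b=false, c=false, e=false}.
              branch 1.1.2.2 (add F a, F ¬e):
                × closes — contains both a and ¬a.
      branch 1.2 (add F (c ↔ ((a ↔ ¬e) → (¬c → ¬a))), F ¬b):
        F (c ↔ ((a ↔ ¬e) → (¬c → ¬a))): β-rule — branch into T c, F ((a ↔ ¬e) → (¬c → ¬a))  //  F c, T ((a ↔ ¬e) → (¬c → ¬a)).
          branch 1.2.1 (add T c, F ((a ↔ ¬e) → (¬c → ¬a))):
            F ((a ↔ ¬e) → (¬c → ¬a)): α-rule — add T (a ↔ ¬e), F (¬c → ¬a).
            F (¬c → ¬a): α-rule — add T ¬c, F ¬a.
            × closes — contains both c and ¬c.
          branch 1.2.2 (add F c, T ((a ↔ ¬e) → (¬c → ¬a))):
            T ((a ↔ ¬e) → (¬c → ¬a)): β-rule — branch into F (a ↔ ¬e)  //  T (¬c → ¬a).
              branch 1.2.2.1 (add F (a ↔ ¬e)):
                F (a ↔ ¬e): β-rule — branch into T a, F ¬e  //  F a, T ¬e.
                  branch 1.2.2.1.1 (add T a, F ¬e):
                    × closes — contains both e and ¬e.
                  branch 1.2.2.1.2 (add F a, T ¬e):
                    ○ open, literals {a=false, b=true, c=false, e=false}.
              branch 1.2.2.2 (add T (¬c → ¬a)):
                T (¬c → ¬a): β-rule — branch into F ¬c  //  T ¬a.
                  branch 1.2.2.2.1 (add F ¬c):
                    × closes — contains both c and ¬c.
                  branch 1.2.2.2.2 (add T ¬a):
                    ○ open, literals {a=false, b=true, c=false, e=false}.
  branch 2 (add T (¬d ↔ a)):
    T (¬d ↔ a): β-rule — branch into T ¬d, T a  //  F ¬d, F a.
      branch 2.1 (add T ¬d, T a):
        ○ open, literals {a=true, d=false}.
      branch 2.2 (add F ¬d, F a):
        ○ open, literals {a=false, d=true}.
5 branches closed, 8 open.
Each open branch fixes some atoms; the unmentioned ones are free. Counting distinct full assignments: branch {a=false, b=false, c=true, e=false} (d) contributes 2 new; branch {b=false, c=true, e=false} (a, d) contributes 2 new; branch {a=false, b=false, c=true, e=false} (d) contributes 0 new; branch {a=true, b=false, c=false, e=false} (d) contributes 2 new; branch {a=false, b=true, c=false, e=false} (d) contributes 2 new; branch {a=false, b=true, c=false, e=false} (d) contributes 0 new; branch {a=true, d=false} (b, e, c) contributes 6 new; branch {a=false, d=true} (b, e, c) contributes 6 new. Total: 20.

20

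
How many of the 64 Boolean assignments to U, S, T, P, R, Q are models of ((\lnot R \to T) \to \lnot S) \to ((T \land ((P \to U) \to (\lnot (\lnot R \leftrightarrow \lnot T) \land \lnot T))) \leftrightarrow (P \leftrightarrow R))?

Initial set: {T (((\lnot R \to T) \to \lnot S) \to ((T \land ((P \to U) \to (\lnot (\lnot R \leftrightarrow \lnot T) \land \lnot T))) \leftrightarrow (P \leftrightarrow R)))}.
T (((\lnot R \to T) \to \lnot S) \to ((T \land ((P \to U) \to (\lnot (\lnot R \leftrightarrow \lnot T) \land \lnot T))) \leftrightarrow (P \leftrightarrow R))): β-rule — branch into F ((\lnot R \to T) \to \lnot S)  //  T ((T \land ((P \to U) \to (\lnot (\lnot R \leftrightarrow \lnot T) \land \lnot T))) \leftrightarrow (P \leftrightarrow R)).
  branch 1 (add F ((\lnot R \to T) \to \lnot S)):
    F ((\lnot R \to T) \to \lnot S): α-rule — add T (\lnot R \to T), F \lnot S.
    T (\lnot R \to T): β-rule — branch into F \lnot R  //  T T.
      branch 1.1 (add F \lnot R):
        ○ open, literals {R=1, S=1}.
      branch 1.2 (add T T):
        ○ open, literals {S=1, T=1}.
  branch 2 (add T ((T \land ((P \to U) \to (\lnot (\lnot R \leftrightarrow \lnot T) \land \lnot T))) \leftrightarrow (P \leftrightarrow R))):
    T ((T \land ((P \to U) \to (\lnot (\lnot R \leftrightarrow \lnot T) \land \lnot T))) \leftrightarrow (P \leftrightarrow R)): β-rule — branch into T (T \land ((P \to U) \to (\lnot (\lnot R \leftrightarrow \lnot T) \land \lnot T))), T (P \leftrightarrow R)  //  F (T \land ((P \to U) \to (\lnot (\lnot R \leftrightarrow \lnot T) \land \lnot T))), F (P \leftrightarrow R).
      branch 2.1 (add T (T \land ((P \to U) \to (\lnot (\lnot R \leftrightarrow \lnot T) \land \lnot T))), T (P \leftrightarrow R)):
        T (T \land ((P \to U) \to (\lnot (\lnot R \leftrightarrow \lnot T) \land \lnot T))): α-rule — add T T, T ((P \to U) \to (\lnot (\lnot R \leftrightarrow \lnot T) \land \lnot T)).
        T (P \leftrightarrow R): β-rule — branch into T P, T R  //  F P, F R.
          branch 2.1.1 (add T P, T R):
            T ((P \to U) \to (\lnot (\lnot R \leftrightarrow \lnot T) \land \lnot T)): β-rule — branch into F (P \to U)  //  T (\lnot (\lnot R \leftrightarrow \lnot T) \land \lnot T).
              branch 2.1.1.1 (add F (P \to U)):
                F (P \to U): α-rule — add T P, F U.
                ○ open, literals {P=1, R=1, T=1, U=0}.
              branch 2.1.1.2 (add T (\lnot (\lnot R \leftrightarrow \lnot T) \land \lnot T)):
                T (\lnot (\lnot R \leftrightarrow \lnot T) \land \lnot T): α-rule — add T \lnot (\lnot R \leftrightarrow \lnot T), T \lnot T.
                × closes — contains both T and \lnot T.
          branch 2.1.2 (add F P, F R):
            T ((P \to U) \to (\lnot (\lnot R \leftrightarrow \lnot T) \land \lnot T)): β-rule — branch into F (P \to U)  //  T (\lnot (\lnot R \leftrightarrow \lnot T) \land \lnot T).
              branch 2.1.2.1 (add F (P \to U)):
                F (P \to U): α-rule — add T P, F U.
                × closes — contains both P and \lnot P.
              branch 2.1.2.2 (add T (\lnot (\lnot R \leftrightarrow \lnot T) \land \lnot T)):
                T (\lnot (\lnot R \leftrightarrow \lnot T) \land \lnot T): α-rule — add T \lnot (\lnot R \leftrightarrow \lnot T), T \lnot T.
                × closes — contains both T and \lnot T.
      branch 2.2 (add F (T \land ((P \to U) \to (\lnot (\lnot R \leftrightarrow \lnot T) \land \lnot T))), F (P \leftrightarrow R)):
        F (T \land ((P \to U) \to (\lnot (\lnot R \leftrightarrow \lnot T) \land \lnot T))): β-rule — branch into F T  //  F ((P \to U) \to (\lnot (\lnot R \leftrightarrow \lnot T) \land \lnot T)).
          branch 2.2.1 (add F T):
            F (P \leftrightarrow R): β-rule — branch into T P, F R  //  F P, T R.
              branch 2.2.1.1 (add T P, F R):
                ○ open, literals {P=1, R=0, T=0}.
              branch 2.2.1.2 (add F P, T R):
                ○ open, literals {P=0, R=1, T=0}.
          branch 2.2.2 (add F ((P \to U) \to (\lnot (\lnot R \leftrightarrow \lnot T) \land \lnot T))):
            F ((P \to U) \to (\lnot (\lnot R \leftrightarrow \lnot T) \land \lnot T)): α-rule — add T (P \to U), F (\lnot (\lnot R \leftrightarrow \lnot T) \land \lnot T).
            F (P \leftrightarrow R): β-rule — branch into T P, F R  //  F P, T R.
              branch 2.2.2.1 (add T P, F R):
                T (P \to U): β-rule — branch into F P  //  T U.
                  branch 2.2.2.1.1 (add F P):
                    × closes — contains both P and \lnot P.
                  branch 2.2.2.1.2 (add T U):
                    F (\lnot (\lnot R \leftrightarrow \lnot T) \land \lnot T): β-rule — branch into F \lnot (\lnot R \leftrightarrow \lnot T)  //  F \lnot T.
                      branch 2.2.2.1.2.1 (add F \lnot (\lnot R \leftrightarrow \lnot T)):
                        F \lnot (\lnot R \leftrightarrow \lnot T): β-rule — branch into T \lnot R, T \lnot T  //  F \lnot R, F \lnot T.
                          branch 2.2.2.1.2.1.1 (add T \lnot R, T \lnot T):
                            ○ open, literals {P=1, R=0, T=0, U=1}.
                          branch 2.2.2.1.2.1.2 (add F \lnot R, F \lnot T):
                            × closes — contains both R and \lnot R.
                      branch 2.2.2.1.2.2 (add F \lnot T):
                        ○ open, literals {P=1, R=0, T=1, U=1}.
              branch 2.2.2.2 (add F P, T R):
                T (P \to U): β-rule — branch into F P  //  T U.
                  branch 2.2.2.2.1 (add F P):
                    F (\lnot (\lnot R \leftrightarrow \lnot T) \land \lnot T): β-rule — branch into F \lnot (\lnot R \leftrightarrow \lnot T)  //  F \lnot T.
                      branch 2.2.2.2.1.1 (add F \lnot (\lnot R \leftrightarrow \lnot T)):
                        F \lnot (\lnot R \leftrightarrow \lnot T): β-rule — branch into T \lnot R, T \lnot T  //  F \lnot R, F \lnot T.
                          branch 2.2.2.2.1.1.1 (add T \lnot R, T \lnot T):
                            × closes — contains both R and \lnot R.
                          branch 2.2.2.2.1.1.2 (add F \lnot R, F \lnot T):
                            ○ open, literals {P=0, R=1, T=1}.
                      branch 2.2.2.2.1.2 (add F \lnot T):
                        ○ open, literals {P=0, R=1, T=1}.
                  branch 2.2.2.2.2 (add T U):
                    F (\lnot (\lnot R \leftrightarrow \lnot T) \land \lnot T): β-rule — branch into F \lnot (\lnot R \leftrightarrow \lnot T)  //  F \lnot T.
                      branch 2.2.2.2.2.1 (add F \lnot (\lnot R \leftrightarrow \lnot T)):
                        F \lnot (\lnot R \leftrightarrow \lnot T): β-rule — branch into T \lnot R, T \lnot T  //  F \lnot R, F \lnot T.
                          branch 2.2.2.2.2.1.1 (add T \lnot R, T \lnot T):
                            × closes — contains both R and \lnot R.
                          branch 2.2.2.2.2.1.2 (add F \lnot R, F \lnot T):
                            ○ open, literals {P=0, R=1, T=1, U=1}.
                      branch 2.2.2.2.2.2 (add F \lnot T):
                        ○ open, literals {P=0, R=1, T=1, U=1}.
7 branches closed, 11 open.
Each open branch fixes some atoms; the unmentioned ones are free. Counting distinct full assignments: branch {R=1, S=1} (U, T, P, Q) contributes 16 new; branch {S=1, T=1} (U, P, R, Q) contributes 8 new; branch {P=1, R=1, T=1, U=0} (S, Q) contributes 2 new; branch {P=1, R=0, T=0} (U, S, Q) contributes 8 new; branch {P=0, R=1, T=0} (U, S, Q) contributes 4 new; branch {P=1, R=0, T=0, U=1} (S, Q) contributes 0 new; branch {P=1, R=0, T=1, U=1} (S, Q) contributes 2 new; branch {P=0, R=1, T=1} (U, S, Q) contributes 4 new; branch {P=0, R=1, T=1} (U, S, Q) contributes 0 new; branch {P=0, R=1, T=1, U=1} (S, Q) contributes 0 new; branch {P=0, R=1, T=1, U=1} (S, Q) contributes 0 new. Total: 44.

44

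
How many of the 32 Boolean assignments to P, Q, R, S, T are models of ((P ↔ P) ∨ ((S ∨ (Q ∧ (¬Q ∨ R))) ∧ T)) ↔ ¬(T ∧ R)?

24

Initial set: {T (((P ↔ P) ∨ ((S ∨ (Q ∧ (¬Q ∨ R))) ∧ T)) ↔ ¬(T ∧ R))}.
T (((P ↔ P) ∨ ((S ∨ (Q ∧ (¬Q ∨ R))) ∧ T)) ↔ ¬(T ∧ R)): β-rule — branch into T ((P ↔ P) ∨ ((S ∨ (Q ∧ (¬Q ∨ R))) ∧ T)), T ¬(T ∧ R)  //  F ((P ↔ P) ∨ ((S ∨ (Q ∧ (¬Q ∨ R))) ∧ T)), F ¬(T ∧ R).
  branch 1 (add T ((P ↔ P) ∨ ((S ∨ (Q ∧ (¬Q ∨ R))) ∧ T)), T ¬(T ∧ R)):
    T ((P ↔ P) ∨ ((S ∨ (Q ∧ (¬Q ∨ R))) ∧ T)): β-rule — branch into T (P ↔ P)  //  T ((S ∨ (Q ∧ (¬Q ∨ R))) ∧ T).
      branch 1.1 (add T (P ↔ P)):
        T ¬(T ∧ R): β-rule — branch into F T  //  F R.
          branch 1.1.1 (add F T):
            T (P ↔ P): β-rule — branch into T P, T P  //  F P, F P.
              branch 1.1.1.1 (add T P, T P):
                ○ open, literals {P=T, T=F}.
              branch 1.1.1.2 (add F P, F P):
                ○ open, literals {P=F, T=F}.
          branch 1.1.2 (add F R):
            T (P ↔ P): β-rule — branch into T P, T P  //  F P, F P.
              branch 1.1.2.1 (add T P, T P):
                ○ open, literals {P=T, R=F}.
              branch 1.1.2.2 (add F P, F P):
                ○ open, literals {P=F, R=F}.
      branch 1.2 (add T ((S ∨ (Q ∧ (¬Q ∨ R))) ∧ T)):
        T ((S ∨ (Q ∧ (¬Q ∨ R))) ∧ T): α-rule — add T (S ∨ (Q ∧ (¬Q ∨ R))), T T.
        T ¬(T ∧ R): β-rule — branch into F T  //  F R.
          branch 1.2.1 (add F T):
            × closes — contains both T and ¬T.
          branch 1.2.2 (add F R):
            T (S ∨ (Q ∧ (¬Q ∨ R))): β-rule — branch into T S  //  T (Q ∧ (¬Q ∨ R)).
              branch 1.2.2.1 (add T S):
                ○ open, literals {R=F, S=T, T=T}.
              branch 1.2.2.2 (add T (Q ∧ (¬Q ∨ R))):
                T (Q ∧ (¬Q ∨ R)): α-rule — add T Q, T (¬Q ∨ R).
                T (¬Q ∨ R): β-rule — branch into T ¬Q  //  T R.
                  branch 1.2.2.2.1 (add T ¬Q):
                    × closes — contains both Q and ¬Q.
                  branch 1.2.2.2.2 (add T R):
                    × closes — contains both R and ¬R.
  branch 2 (add F ((P ↔ P) ∨ ((S ∨ (Q ∧ (¬Q ∨ R))) ∧ T)), F ¬(T ∧ R)):
    F ((P ↔ P) ∨ ((S ∨ (Q ∧ (¬Q ∨ R))) ∧ T)): α-rule — add F (P ↔ P), F ((S ∨ (Q ∧ (¬Q ∨ R))) ∧ T).
    F ¬(T ∧ R): α-rule — add T T, T R.
    F (P ↔ P): β-rule — branch into T P, F P  //  F P, T P.
      branch 2.1 (add T P, F P):
        × closes — contains both P and ¬P.
      branch 2.2 (add F P, T P):
        × closes — contains both P and ¬P.
5 branches closed, 5 open.
Each open branch fixes some atoms; the unmentioned ones are free. Counting distinct full assignments: branch {P=T, T=F} (Q, R, S) contributes 8 new; branch {P=F, T=F} (Q, R, S) contributes 8 new; branch {P=T, R=F} (Q, S, T) contributes 4 new; branch {P=F, R=F} (Q, S, T) contributes 4 new; branch {R=F, S=T, T=T} (P, Q) contributes 0 new. Total: 24.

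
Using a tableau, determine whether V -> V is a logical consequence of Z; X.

Yes

Initial set: {Z; X; !(V -> V)}.
!(V -> V): α-rule — add V, !V.
× closes — contains both V and !V.
All 1 branch closes.
Every branch closed, so the premises entail the conclusion.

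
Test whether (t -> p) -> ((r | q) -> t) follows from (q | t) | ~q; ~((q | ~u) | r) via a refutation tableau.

Initial set: {((q | t) | ~q); ~((q | ~u) | r); ~((t -> p) -> ((r | q) -> t))}.
~((q | ~u) | r): α-rule — add ~(q | ~u), ~r.
~((t -> p) -> ((r | q) -> t)): α-rule — add (t -> p), ~((r | q) -> t).
~(q | ~u): α-rule — add ~q, ~~u.
~((r | q) -> t): α-rule — add (r | q), ~t.
((q | t) | ~q): β-rule — branch into (q | t)  //  ~q.
  branch 1 (add (q | t)):
    (t -> p): β-rule — branch into ~t  //  p.
      branch 1.1 (add ~t):
        (r | q): β-rule — branch into r  //  q.
          branch 1.1.1 (add r):
            × closes — contains both r and ~r.
          branch 1.1.2 (add q):
            × closes — contains both q and ~q.
      branch 1.2 (add p):
        (r | q): β-rule — branch into r  //  q.
          branch 1.2.1 (add r):
            × closes — contains both r and ~r.
          branch 1.2.2 (add q):
            × closes — contains both q and ~q.
  branch 2 (add ~q):
    (t -> p): β-rule — branch into ~t  //  p.
      branch 2.1 (add ~t):
        (r | q): β-rule — branch into r  //  q.
          branch 2.1.1 (add r):
            × closes — contains both r and ~r.
          branch 2.1.2 (add q):
            × closes — contains both q and ~q.
      branch 2.2 (add p):
        (r | q): β-rule — branch into r  //  q.
          branch 2.2.1 (add r):
            × closes — contains both r and ~r.
          branch 2.2.2 (add q):
            × closes — contains both q and ~q.
All 8 branches close.
Every branch closed, so the premises entail the conclusion.

Yes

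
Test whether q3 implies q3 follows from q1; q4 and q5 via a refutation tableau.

Initial set: {q1; (q4 and q5); not (q3 implies q3)}.
(q4 and q5): α-rule — add q4, q5.
not (q3 implies q3): α-rule — add q3, not q3.
× closes — contains both q3 and not q3.
All 1 branch closes.
Every branch closed, so the premises entail the conclusion.

Yes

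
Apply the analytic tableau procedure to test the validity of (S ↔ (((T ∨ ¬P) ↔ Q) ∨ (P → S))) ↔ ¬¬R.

Not valid

Assume the negation and expand:
Initial set: {F ((S ↔ (((T ∨ ¬P) ↔ Q) ∨ (P → S))) ↔ ¬¬R)}.
F ((S ↔ (((T ∨ ¬P) ↔ Q) ∨ (P → S))) ↔ ¬¬R): β-rule — branch into T (S ↔ (((T ∨ ¬P) ↔ Q) ∨ (P → S))), F ¬¬R  //  F (S ↔ (((T ∨ ¬P) ↔ Q) ∨ (P → S))), T ¬¬R.
  branch 1 (add T (S ↔ (((T ∨ ¬P) ↔ Q) ∨ (P → S))), F ¬¬R):
    F ¬¬R: drop double negation, giving F R.
    T (S ↔ (((T ∨ ¬P) ↔ Q) ∨ (P → S))): β-rule — branch into T S, T (((T ∨ ¬P) ↔ Q) ∨ (P → S))  //  F S, F (((T ∨ ¬P) ↔ Q) ∨ (P → S)).
      branch 1.1 (add T S, T (((T ∨ ¬P) ↔ Q) ∨ (P → S))):
        T (((T ∨ ¬P) ↔ Q) ∨ (P → S)): β-rule — branch into T ((T ∨ ¬P) ↔ Q)  //  T (P → S).
          branch 1.1.1 (add T ((T ∨ ¬P) ↔ Q)):
            T ((T ∨ ¬P) ↔ Q): β-rule — branch into T (T ∨ ¬P), T Q  //  F (T ∨ ¬P), F Q.
              branch 1.1.1.1 (add T (T ∨ ¬P), T Q):
                T (T ∨ ¬P): β-rule — branch into T T  //  T ¬P.
                  branch 1.1.1.1.1 (add T T):
                    ○ open, literals {Q=1, R=0, S=1, T=1}.
                  branch 1.1.1.1.2 (add T ¬P):
                    ○ open, literals {P=0, Q=1, R=0, S=1}.
              branch 1.1.1.2 (add F (T ∨ ¬P), F Q):
                F (T ∨ ¬P): α-rule — add F T, F ¬P.
                ○ open, literals {P=1, Q=0, R=0, S=1, T=0}.
          branch 1.1.2 (add T (P → S)):
            T (P → S): β-rule — branch into F P  //  T S.
              branch 1.1.2.1 (add F P):
                ○ open, literals {P=0, R=0, S=1}.
              branch 1.1.2.2 (add T S):
                ○ open, literals {R=0, S=1}.
      branch 1.2 (add F S, F (((T ∨ ¬P) ↔ Q) ∨ (P → S))):
        F (((T ∨ ¬P) ↔ Q) ∨ (P → S)): α-rule — add F ((T ∨ ¬P) ↔ Q), F (P → S).
        F (P → S): α-rule — add T P, F S.
        F ((T ∨ ¬P) ↔ Q): β-rule — branch into T (T ∨ ¬P), F Q  //  F (T ∨ ¬P), T Q.
          branch 1.2.1 (add T (T ∨ ¬P), F Q):
            T (T ∨ ¬P): β-rule — branch into T T  //  T ¬P.
              branch 1.2.1.1 (add T T):
                ○ open, literals {P=1, Q=0, R=0, S=0, T=1}.
              branch 1.2.1.2 (add T ¬P):
                × closes — contains both P and ¬P.
          branch 1.2.2 (add F (T ∨ ¬P), T Q):
            F (T ∨ ¬P): α-rule — add F T, F ¬P.
            ○ open, literals {P=1, Q=1, R=0, S=0, T=0}.
  branch 2 (add F (S ↔ (((T ∨ ¬P) ↔ Q) ∨ (P → S))), T ¬¬R):
    T ¬¬R: drop double negation, giving T R.
    F (S ↔ (((T ∨ ¬P) ↔ Q) ∨ (P → S))): β-rule — branch into T S, F (((T ∨ ¬P) ↔ Q) ∨ (P → S))  //  F S, T (((T ∨ ¬P) ↔ Q) ∨ (P → S)).
      branch 2.1 (add T S, F (((T ∨ ¬P) ↔ Q) ∨ (P → S))):
        F (((T ∨ ¬P) ↔ Q) ∨ (P → S)): α-rule — add F ((T ∨ ¬P) ↔ Q), F (P → S).
        F (P → S): α-rule — add T P, F S.
        × closes — contains both S and ¬S.
      branch 2.2 (add F S, T (((T ∨ ¬P) ↔ Q) ∨ (P → S))):
        T (((T ∨ ¬P) ↔ Q) ∨ (P → S)): β-rule — branch into T ((T ∨ ¬P) ↔ Q)  //  T (P → S).
          branch 2.2.1 (add T ((T ∨ ¬P) ↔ Q)):
            T ((T ∨ ¬P) ↔ Q): β-rule — branch into T (T ∨ ¬P), T Q  //  F (T ∨ ¬P), F Q.
              branch 2.2.1.1 (add T (T ∨ ¬P), T Q):
                T (T ∨ ¬P): β-rule — branch into T T  //  T ¬P.
                  branch 2.2.1.1.1 (add T T):
                    ○ open, literals {Q=1, R=1, S=0, T=1}.
                  branch 2.2.1.1.2 (add T ¬P):
                    ○ open, literals {P=0, Q=1, R=1, S=0}.
              branch 2.2.1.2 (add F (T ∨ ¬P), F Q):
                F (T ∨ ¬P): α-rule — add F T, F ¬P.
                ○ open, literals {P=1, Q=0, R=1, S=0, T=0}.
          branch 2.2.2 (add T (P → S)):
            T (P → S): β-rule — branch into F P  //  T S.
              branch 2.2.2.1 (add F P):
                ○ open, literals {P=0, R=1, S=0}.
              branch 2.2.2.2 (add T S):
                × closes — contains both S and ¬S.
3 branches closed, 11 open.
An open branch gives a countermodel: Q=1, R=0, S=1, T=1 (unmentioned atoms arbitrary); under it the original formula is false.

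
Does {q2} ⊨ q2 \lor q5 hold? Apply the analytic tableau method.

Yes

Initial set: {T q2; F (q2 \lor q5)}.
F (q2 \lor q5): α-rule — add F q2, F q5.
× closes — contains both q2 and \lnot q2.
All 1 branch closes.
Every branch closed, so the premises entail the conclusion.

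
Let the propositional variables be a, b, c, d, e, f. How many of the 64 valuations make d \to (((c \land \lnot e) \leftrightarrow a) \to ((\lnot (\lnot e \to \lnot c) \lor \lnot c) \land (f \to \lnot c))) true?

58

Initial set: {(d \to (((c \land \lnot e) \leftrightarrow a) \to ((\lnot (\lnot e \to \lnot c) \lor \lnot c) \land (f \to \lnot c))))}.
(d \to (((c \land \lnot e) \leftrightarrow a) \to ((\lnot (\lnot e \to \lnot c) \lor \lnot c) \land (f \to \lnot c)))): β-rule — branch into \lnot d  //  (((c \land \lnot e) \leftrightarrow a) \to ((\lnot (\lnot e \to \lnot c) \lor \lnot c) \land (f \to \lnot c))).
  branch 1 (add \lnot d):
    ○ open, literals {d=F}.
  branch 2 (add (((c \land \lnot e) \leftrightarrow a) \to ((\lnot (\lnot e \to \lnot c) \lor \lnot c) \land (f \to \lnot c)))):
    (((c \land \lnot e) \leftrightarrow a) \to ((\lnot (\lnot e \to \lnot c) \lor \lnot c) \land (f \to \lnot c))): β-rule — branch into \lnot ((c \land \lnot e) \leftrightarrow a)  //  ((\lnot (\lnot e \to \lnot c) \lor \lnot c) \land (f \to \lnot c)).
      branch 2.1 (add \lnot ((c \land \lnot e) \leftrightarrow a)):
        \lnot ((c \land \lnot e) \leftrightarrow a): β-rule — branch into (c \land \lnot e), \lnot a  //  \lnot (c \land \lnot e), a.
          branch 2.1.1 (add (c \land \lnot e), \lnot a):
            (c \land \lnot e): α-rule — add c, \lnot e.
            ○ open, literals {a=F, c=T, e=F}.
          branch 2.1.2 (add \lnot (c \land \lnot e), a):
            \lnot (c \land \lnot e): β-rule — branch into \lnot c  //  \lnot \lnot e.
              branch 2.1.2.1 (add \lnot c):
                ○ open, literals {a=T, c=F}.
              branch 2.1.2.2 (add \lnot \lnot e):
                ○ open, literals {a=T, e=T}.
      branch 2.2 (add ((\lnot (\lnot e \to \lnot c) \lor \lnot c) \land (f \to \lnot c))):
        ((\lnot (\lnot e \to \lnot c) \lor \lnot c) \land (f \to \lnot c)): α-rule — add (\lnot (\lnot e \to \lnot c) \lor \lnot c), (f \to \lnot c).
        (\lnot (\lnot e \to \lnot c) \lor \lnot c): β-rule — branch into \lnot (\lnot e \to \lnot c)  //  \lnot c.
          branch 2.2.1 (add \lnot (\lnot e \to \lnot c)):
            \lnot (\lnot e \to \lnot c): α-rule — add \lnot e, \lnot \lnot c.
            (f \to \lnot c): β-rule — branch into \lnot f  //  \lnot c.
              branch 2.2.1.1 (add \lnot f):
                ○ open, literals {c=T, e=F, f=F}.
              branch 2.2.1.2 (add \lnot c):
                × closes — contains both c and \lnot c.
          branch 2.2.2 (add \lnot c):
            (f \to \lnot c): β-rule — branch into \lnot f  //  \lnot c.
              branch 2.2.2.1 (add \lnot f):
                ○ open, literals {c=F, f=F}.
              branch 2.2.2.2 (add \lnot c):
                ○ open, literals {c=F}.
1 branch closed, 7 open.
Each open branch fixes some atoms; the unmentioned ones are free. Counting distinct full assignments: branch {d=F} (a, b, c, e, f) contributes 32 new; branch {a=F, c=T, e=F} (b, d, f) contributes 4 new; branch {a=T, c=F} (b, d, e, f) contributes 8 new; branch {a=T, e=T} (b, c, d, f) contributes 4 new; branch {c=T, e=F, f=F} (a, b, d) contributes 2 new; branch {c=F, f=F} (a, b, d, e) contributes 4 new; branch {c=F} (a, b, d, e, f) contributes 4 new. Total: 58.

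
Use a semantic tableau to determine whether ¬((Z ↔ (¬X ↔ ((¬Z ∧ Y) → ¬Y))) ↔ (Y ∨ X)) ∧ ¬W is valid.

Assume the negation and expand:
Initial set: {¬(¬((Z ↔ (¬X ↔ ((¬Z ∧ Y) → ¬Y))) ↔ (Y ∨ X)) ∧ ¬W)}.
¬(¬((Z ↔ (¬X ↔ ((¬Z ∧ Y) → ¬Y))) ↔ (Y ∨ X)) ∧ ¬W): β-rule — branch into ¬¬((Z ↔ (¬X ↔ ((¬Z ∧ Y) → ¬Y))) ↔ (Y ∨ X))  //  ¬¬W.
  branch 1 (add ¬¬((Z ↔ (¬X ↔ ((¬Z ∧ Y) → ¬Y))) ↔ (Y ∨ X))):
    ¬¬((Z ↔ (¬X ↔ ((¬Z ∧ Y) → ¬Y))) ↔ (Y ∨ X)): β-rule — branch into (Z ↔ (¬X ↔ ((¬Z ∧ Y) → ¬Y))), (Y ∨ X)  //  ¬(Z ↔ (¬X ↔ ((¬Z ∧ Y) → ¬Y))), ¬(Y ∨ X).
      branch 1.1 (add (Z ↔ (¬X ↔ ((¬Z ∧ Y) → ¬Y))), (Y ∨ X)):
        (Z ↔ (¬X ↔ ((¬Z ∧ Y) → ¬Y))): β-rule — branch into Z, (¬X ↔ ((¬Z ∧ Y) → ¬Y))  //  ¬Z, ¬(¬X ↔ ((¬Z ∧ Y) → ¬Y)).
          branch 1.1.1 (add Z, (¬X ↔ ((¬Z ∧ Y) → ¬Y))):
            (Y ∨ X): β-rule — branch into Y  //  X.
              branch 1.1.1.1 (add Y):
                (¬X ↔ ((¬Z ∧ Y) → ¬Y)): β-rule — branch into ¬X, ((¬Z ∧ Y) → ¬Y)  //  ¬¬X, ¬((¬Z ∧ Y) → ¬Y).
                  branch 1.1.1.1.1 (add ¬X, ((¬Z ∧ Y) → ¬Y)):
                    ((¬Z ∧ Y) → ¬Y): β-rule — branch into ¬(¬Z ∧ Y)  //  ¬Y.
                      branch 1.1.1.1.1.1 (add ¬(¬Z ∧ Y)):
                        ¬(¬Z ∧ Y): β-rule — branch into ¬¬Z  //  ¬Y.
                          branch 1.1.1.1.1.1.1 (add ¬¬Z):
                            ○ open, literals {X=F, Y=T, Z=T}.
                          branch 1.1.1.1.1.1.2 (add ¬Y):
                            × closes — contains both Y and ¬Y.
                      branch 1.1.1.1.1.2 (add ¬Y):
                        × closes — contains both Y and ¬Y.
                  branch 1.1.1.1.2 (add ¬¬X, ¬((¬Z ∧ Y) → ¬Y)):
                    ¬((¬Z ∧ Y) → ¬Y): α-rule — add (¬Z ∧ Y), ¬¬Y.
                    (¬Z ∧ Y): α-rule — add ¬Z, Y.
                    × closes — contains both Z and ¬Z.
              branch 1.1.1.2 (add X):
                (¬X ↔ ((¬Z ∧ Y) → ¬Y)): β-rule — branch into ¬X, ((¬Z ∧ Y) → ¬Y)  //  ¬¬X, ¬((¬Z ∧ Y) → ¬Y).
                  branch 1.1.1.2.1 (add ¬X, ((¬Z ∧ Y) → ¬Y)):
                    × closes — contains both X and ¬X.
                  branch 1.1.1.2.2 (add ¬¬X, ¬((¬Z ∧ Y) → ¬Y)):
                    ¬((¬Z ∧ Y) → ¬Y): α-rule — add (¬Z ∧ Y), ¬¬Y.
                    (¬Z ∧ Y): α-rule — add ¬Z, Y.
                    × closes — contains both Z and ¬Z.
          branch 1.1.2 (add ¬Z, ¬(¬X ↔ ((¬Z ∧ Y) → ¬Y))):
            (Y ∨ X): β-rule — branch into Y  //  X.
              branch 1.1.2.1 (add Y):
                ¬(¬X ↔ ((¬Z ∧ Y) → ¬Y)): β-rule — branch into ¬X, ¬((¬Z ∧ Y) → ¬Y)  //  ¬¬X, ((¬Z ∧ Y) → ¬Y).
                  branch 1.1.2.1.1 (add ¬X, ¬((¬Z ∧ Y) → ¬Y)):
                    ¬((¬Z ∧ Y) → ¬Y): α-rule — add (¬Z ∧ Y), ¬¬Y.
                    (¬Z ∧ Y): α-rule — add ¬Z, Y.
                    ○ open, literals {X=F, Y=T, Z=F}.
                  branch 1.1.2.1.2 (add ¬¬X, ((¬Z ∧ Y) → ¬Y)):
                    ((¬Z ∧ Y) → ¬Y): β-rule — branch into ¬(¬Z ∧ Y)  //  ¬Y.
                      branch 1.1.2.1.2.1 (add ¬(¬Z ∧ Y)):
                        ¬(¬Z ∧ Y): β-rule — branch into ¬¬Z  //  ¬Y.
                          branch 1.1.2.1.2.1.1 (add ¬¬Z):
                            × closes — contains both Z and ¬Z.
                          branch 1.1.2.1.2.1.2 (add ¬Y):
                            × closes — contains both Y and ¬Y.
                      branch 1.1.2.1.2.2 (add ¬Y):
                        × closes — contains both Y and ¬Y.
              branch 1.1.2.2 (add X):
                ¬(¬X ↔ ((¬Z ∧ Y) → ¬Y)): β-rule — branch into ¬X, ¬((¬Z ∧ Y) → ¬Y)  //  ¬¬X, ((¬Z ∧ Y) → ¬Y).
                  branch 1.1.2.2.1 (add ¬X, ¬((¬Z ∧ Y) → ¬Y)):
                    × closes — contains both X and ¬X.
                  branch 1.1.2.2.2 (add ¬¬X, ((¬Z ∧ Y) → ¬Y)):
                    ((¬Z ∧ Y) → ¬Y): β-rule — branch into ¬(¬Z ∧ Y)  //  ¬Y.
                      branch 1.1.2.2.2.1 (add ¬(¬Z ∧ Y)):
                        ¬(¬Z ∧ Y): β-rule — branch into ¬¬Z  //  ¬Y.
                          branch 1.1.2.2.2.1.1 (add ¬¬Z):
                            × closes — contains both Z and ¬Z.
                          branch 1.1.2.2.2.1.2 (add ¬Y):
                            ○ open, literals {X=T, Y=F, Z=F}.
                      branch 1.1.2.2.2.2 (add ¬Y):
                        ○ open, literals {X=T, Y=F, Z=F}.
      branch 1.2 (add ¬(Z ↔ (¬X ↔ ((¬Z ∧ Y) → ¬Y))), ¬(Y ∨ X)):
        ¬(Y ∨ X): α-rule — add ¬Y, ¬X.
        ¬(Z ↔ (¬X ↔ ((¬Z ∧ Y) → ¬Y))): β-rule — branch into Z, ¬(¬X ↔ ((¬Z ∧ Y) → ¬Y))  //  ¬Z, (¬X ↔ ((¬Z ∧ Y) → ¬Y)).
          branch 1.2.1 (add Z, ¬(¬X ↔ ((¬Z ∧ Y) → ¬Y))):
            ¬(¬X ↔ ((¬Z ∧ Y) → ¬Y)): β-rule — branch into ¬X, ¬((¬Z ∧ Y) → ¬Y)  //  ¬¬X, ((¬Z ∧ Y) → ¬Y).
              branch 1.2.1.1 (add ¬X, ¬((¬Z ∧ Y) → ¬Y)):
                ¬((¬Z ∧ Y) → ¬Y): α-rule — add (¬Z ∧ Y), ¬¬Y.
                × closes — contains both Y and ¬Y.
              branch 1.2.1.2 (add ¬¬X, ((¬Z ∧ Y) → ¬Y)):
                × closes — contains both X and ¬X.
          branch 1.2.2 (add ¬Z, (¬X ↔ ((¬Z ∧ Y) → ¬Y))):
            (¬X ↔ ((¬Z ∧ Y) → ¬Y)): β-rule — branch into ¬X, ((¬Z ∧ Y) → ¬Y)  //  ¬¬X, ¬((¬Z ∧ Y) → ¬Y).
              branch 1.2.2.1 (add ¬X, ((¬Z ∧ Y) → ¬Y)):
                ((¬Z ∧ Y) → ¬Y): β-rule — branch into ¬(¬Z ∧ Y)  //  ¬Y.
                  branch 1.2.2.1.1 (add ¬(¬Z ∧ Y)):
                    ¬(¬Z ∧ Y): β-rule — branch into ¬¬Z  //  ¬Y.
                      branch 1.2.2.1.1.1 (add ¬¬Z):
                        × closes — contains both Z and ¬Z.
                      branch 1.2.2.1.1.2 (add ¬Y):
                        ○ open, literals {X=F, Y=F, Z=F}.
                  branch 1.2.2.1.2 (add ¬Y):
                    ○ open, literals {X=F, Y=F, Z=F}.
              branch 1.2.2.2 (add ¬¬X, ¬((¬Z ∧ Y) → ¬Y)):
                × closes — contains both X and ¬X.
  branch 2 (add ¬¬W):
    ○ open, literals {W=T}.
14 branches closed, 7 open.
An open branch gives a countermodel: X=F, Y=T, Z=T (unmentioned atoms arbitrary); under it the original formula is false.

Not valid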